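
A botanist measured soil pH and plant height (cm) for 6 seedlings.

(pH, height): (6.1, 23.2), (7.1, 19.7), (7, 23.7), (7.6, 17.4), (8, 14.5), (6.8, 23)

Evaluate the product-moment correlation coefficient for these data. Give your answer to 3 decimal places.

n = 6, Σx = 42.6, Σy = 121.5, Σx² = 304.62, Σy² = 2530.03, Σxy = 851.93
nΣxy − ΣxΣy = 5111.58 − 5175.9 = -64.32
nΣx² − (Σx)² = 1827.72 − 1814.76 = 12.96; nΣy² − (Σy)² = 15180.18 − 14762.25 = 417.93
r = -64.32 / √(12.96 × 417.93) = -64.32 / 73.5960 ≈ -0.874

-0.874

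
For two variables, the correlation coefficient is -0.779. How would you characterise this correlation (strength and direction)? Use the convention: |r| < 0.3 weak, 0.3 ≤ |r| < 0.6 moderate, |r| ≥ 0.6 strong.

r = -0.779 < 0 so the relationship is negative.
|r| = 0.779, which falls in the strong range.

strong negative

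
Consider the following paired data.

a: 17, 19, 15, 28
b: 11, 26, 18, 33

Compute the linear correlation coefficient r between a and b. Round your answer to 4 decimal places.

n = 4, Σa = 79, Σb = 88, Σa² = 1659, Σb² = 2210, Σab = 1875
nΣab − ΣaΣb = 7500 − 6952 = 548
nΣa² − (Σa)² = 6636 − 6241 = 395; nΣb² − (Σb)² = 8840 − 7744 = 1096
r = 548 / √(395 × 1096) = 548 / 657.9666 ≈ 0.8329

0.8329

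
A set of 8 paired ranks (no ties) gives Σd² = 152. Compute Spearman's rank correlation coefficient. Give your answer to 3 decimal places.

-0.810

ρ = 1 − 6Σd² / [n(n²−1)] = 1 − 6×152 / (8×63)
  = 1 − 912/504 = 1 − 1.8095 ≈ -0.810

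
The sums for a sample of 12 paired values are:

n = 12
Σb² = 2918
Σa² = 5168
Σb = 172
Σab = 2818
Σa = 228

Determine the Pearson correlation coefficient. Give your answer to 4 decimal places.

-0.7315

r = (nΣab − ΣaΣb) / √[(nΣa² − (Σa)²)(nΣb² − (Σb)²)]
Numerator: 12×2818 − 228×172 = -5400
Denominator: √[(62016 − 51984)(35016 − 29584)] = √[10032 × 5432] = 7381.9932
r = -5400 / 7381.9932 ≈ -0.7315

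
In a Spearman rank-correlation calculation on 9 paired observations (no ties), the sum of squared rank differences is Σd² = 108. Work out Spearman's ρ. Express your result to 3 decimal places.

ρ = 1 − 6Σd² / [n(n²−1)] = 1 − 6×108 / (9×80)
  = 1 − 648/720 = 1 − 0.9000 ≈ 0.100

0.100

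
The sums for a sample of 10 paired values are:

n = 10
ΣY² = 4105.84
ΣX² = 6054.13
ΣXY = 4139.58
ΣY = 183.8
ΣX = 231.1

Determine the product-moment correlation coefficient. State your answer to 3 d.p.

-0.150

r = (nΣXY − ΣXΣY) / √[(nΣX² − (ΣX)²)(nΣY² − (ΣY)²)]
Numerator: 10×4139.58 − 231.1×183.8 = -1080.38
Denominator: √[(60541.3 − 53407.21)(41058.4 − 33782.44)] = √[7134.09 × 7275.96] = 7204.6758
r = -1080.38 / 7204.6758 ≈ -0.150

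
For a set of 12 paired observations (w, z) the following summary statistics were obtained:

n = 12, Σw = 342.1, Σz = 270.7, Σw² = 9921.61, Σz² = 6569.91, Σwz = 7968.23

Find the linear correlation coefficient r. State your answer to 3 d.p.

r = (nΣwz − ΣwΣz) / √[(nΣw² − (Σw)²)(nΣz² − (Σz)²)]
Numerator: 12×7968.23 − 342.1×270.7 = 3012.29
Denominator: √[(119059.32 − 117032.41)(78838.92 − 73278.49)] = √[2026.91 × 5560.43] = 3357.1552
r = 3012.29 / 3357.1552 ≈ 0.897

0.897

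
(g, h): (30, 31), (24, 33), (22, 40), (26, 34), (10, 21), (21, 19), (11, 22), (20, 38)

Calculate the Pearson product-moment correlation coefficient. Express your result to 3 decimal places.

0.557

n = 8, Σg = 164, Σh = 238, Σg² = 3698, Σh² = 7536, Σgh = 5097
nΣgh − ΣgΣh = 40776 − 39032 = 1744
nΣg² − (Σg)² = 29584 − 26896 = 2688; nΣh² − (Σh)² = 60288 − 56644 = 3644
r = 1744 / √(2688 × 3644) = 1744 / 3129.7080 ≈ 0.557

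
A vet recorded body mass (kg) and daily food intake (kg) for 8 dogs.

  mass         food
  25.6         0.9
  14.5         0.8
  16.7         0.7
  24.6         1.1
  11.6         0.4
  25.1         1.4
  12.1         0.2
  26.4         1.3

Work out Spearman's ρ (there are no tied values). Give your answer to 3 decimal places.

Rank mass: 7, 3, 4, 5, 1, 6, 2, 8
Rank food: 5, 4, 3, 6, 2, 8, 1, 7
d = rank(mass) − rank(food): 2, -1, 1, -1, -1, -2, 1, 1; Σd² = 14
ρ = 1 − 6Σd² / [n(n²−1)] = 1 − 6×14 / (8×63) = 1 − 84/504 ≈ 0.833

0.833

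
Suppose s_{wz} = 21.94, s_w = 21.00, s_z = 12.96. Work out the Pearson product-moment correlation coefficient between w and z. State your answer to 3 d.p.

r = Cov(w,z) / (s_w · s_z) = 21.94 / (21.00 × 12.96)
  = 21.94 / 272.1600 ≈ 0.081

0.081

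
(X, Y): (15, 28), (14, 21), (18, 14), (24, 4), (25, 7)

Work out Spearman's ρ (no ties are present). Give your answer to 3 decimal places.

Rank X: 2, 1, 3, 4, 5
Rank Y: 5, 4, 3, 1, 2
d = rank(X) − rank(Y): -3, -3, 0, 3, 3; Σd² = 36
ρ = 1 − 6Σd² / [n(n²−1)] = 1 − 6×36 / (5×24) = 1 − 216/120 ≈ -0.800

-0.800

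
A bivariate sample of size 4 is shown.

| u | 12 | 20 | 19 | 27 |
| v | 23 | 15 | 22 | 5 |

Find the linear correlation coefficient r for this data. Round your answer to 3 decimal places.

-0.906

n = 4, Σu = 78, Σv = 65, Σu² = 1634, Σv² = 1263, Σuv = 1129
nΣuv − ΣuΣv = 4516 − 5070 = -554
nΣu² − (Σu)² = 6536 − 6084 = 452; nΣv² − (Σv)² = 5052 − 4225 = 827
r = -554 / √(452 × 827) = -554 / 611.3951 ≈ -0.906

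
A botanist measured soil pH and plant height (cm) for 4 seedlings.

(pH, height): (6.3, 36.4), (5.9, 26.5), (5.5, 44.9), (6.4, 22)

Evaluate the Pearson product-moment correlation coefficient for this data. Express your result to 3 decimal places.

-0.682

n = 4, Σx = 24.1, Σy = 129.8, Σx² = 145.71, Σy² = 4527.22, Σxy = 773.42
nΣxy − ΣxΣy = 3093.68 − 3128.18 = -34.5
nΣx² − (Σx)² = 582.84 − 580.81 = 2.03; nΣy² − (Σy)² = 18108.88 − 16848.04 = 1260.84
r = -34.5 / √(2.03 × 1260.84) = -34.5 / 50.5916 ≈ -0.682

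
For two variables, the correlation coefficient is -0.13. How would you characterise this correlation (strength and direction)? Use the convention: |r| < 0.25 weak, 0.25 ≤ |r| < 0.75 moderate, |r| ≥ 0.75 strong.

r = -0.13 < 0 so the relationship is negative.
|r| = 0.13, which falls in the weak range.

weak negative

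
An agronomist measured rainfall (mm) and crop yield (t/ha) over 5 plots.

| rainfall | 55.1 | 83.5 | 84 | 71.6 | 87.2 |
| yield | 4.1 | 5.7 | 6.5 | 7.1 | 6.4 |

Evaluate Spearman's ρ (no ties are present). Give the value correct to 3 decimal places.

Rank rainfall: 1, 3, 4, 2, 5
Rank yield: 1, 2, 4, 5, 3
d = rank(rainfall) − rank(yield): 0, 1, 0, -3, 2; Σd² = 14
ρ = 1 − 6Σd² / [n(n²−1)] = 1 − 6×14 / (5×24) = 1 − 84/120 ≈ 0.300

0.300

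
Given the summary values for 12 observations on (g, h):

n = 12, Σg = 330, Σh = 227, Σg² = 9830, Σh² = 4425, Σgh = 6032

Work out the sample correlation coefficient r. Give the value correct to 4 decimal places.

-0.6695

r = (nΣgh − ΣgΣh) / √[(nΣg² − (Σg)²)(nΣh² − (Σh)²)]
Numerator: 12×6032 − 330×227 = -2526
Denominator: √[(117960 − 108900)(53100 − 51529)] = √[9060 × 1571] = 3772.6993
r = -2526 / 3772.6993 ≈ -0.6695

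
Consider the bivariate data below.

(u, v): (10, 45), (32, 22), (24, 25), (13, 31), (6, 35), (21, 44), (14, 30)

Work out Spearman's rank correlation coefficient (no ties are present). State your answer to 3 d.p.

Rank u: 2, 7, 6, 3, 1, 5, 4
Rank v: 7, 1, 2, 4, 5, 6, 3
d = rank(u) − rank(v): -5, 6, 4, -1, -4, -1, 1; Σd² = 96
ρ = 1 − 6Σd² / [n(n²−1)] = 1 − 6×96 / (7×48) = 1 − 576/336 ≈ -0.714

-0.714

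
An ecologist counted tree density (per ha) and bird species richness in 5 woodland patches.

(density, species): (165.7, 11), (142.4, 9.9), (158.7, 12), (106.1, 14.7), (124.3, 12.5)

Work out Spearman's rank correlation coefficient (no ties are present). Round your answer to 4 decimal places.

-0.7000

Rank density: 5, 3, 4, 1, 2
Rank species: 2, 1, 3, 5, 4
d = rank(density) − rank(species): 3, 2, 1, -4, -2; Σd² = 34
ρ = 1 − 6Σd² / [n(n²−1)] = 1 − 6×34 / (5×24) = 1 − 204/120 ≈ -0.7000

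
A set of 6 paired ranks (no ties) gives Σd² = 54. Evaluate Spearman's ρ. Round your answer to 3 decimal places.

-0.543

ρ = 1 − 6Σd² / [n(n²−1)] = 1 − 6×54 / (6×35)
  = 1 − 324/210 = 1 − 1.5429 ≈ -0.543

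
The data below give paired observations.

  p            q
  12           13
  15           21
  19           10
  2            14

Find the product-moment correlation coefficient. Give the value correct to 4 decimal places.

-0.0691

n = 4, Σp = 48, Σq = 58, Σp² = 734, Σq² = 906, Σpq = 689
nΣpq − ΣpΣq = 2756 − 2784 = -28
nΣp² − (Σp)² = 2936 − 2304 = 632; nΣq² − (Σq)² = 3624 − 3364 = 260
r = -28 / √(632 × 260) = -28 / 405.3640 ≈ -0.0691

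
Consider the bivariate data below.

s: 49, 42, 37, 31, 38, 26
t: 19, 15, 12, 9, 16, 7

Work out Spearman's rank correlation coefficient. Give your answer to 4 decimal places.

Rank s: 6, 5, 3, 2, 4, 1
Rank t: 6, 4, 3, 2, 5, 1
d = rank(s) − rank(t): 0, 1, 0, 0, -1, 0; Σd² = 2
ρ = 1 − 6Σd² / [n(n²−1)] = 1 − 6×2 / (6×35) = 1 − 12/210 ≈ 0.9429

0.9429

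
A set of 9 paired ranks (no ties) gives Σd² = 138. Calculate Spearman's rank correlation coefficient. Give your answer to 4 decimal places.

-0.1500

ρ = 1 − 6Σd² / [n(n²−1)] = 1 − 6×138 / (9×80)
  = 1 − 828/720 = 1 − 1.15000 ≈ -0.1500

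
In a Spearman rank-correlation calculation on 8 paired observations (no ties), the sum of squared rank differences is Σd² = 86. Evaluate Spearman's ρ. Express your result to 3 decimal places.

ρ = 1 − 6Σd² / [n(n²−1)] = 1 − 6×86 / (8×63)
  = 1 − 516/504 = 1 − 1.0238 ≈ -0.024

-0.024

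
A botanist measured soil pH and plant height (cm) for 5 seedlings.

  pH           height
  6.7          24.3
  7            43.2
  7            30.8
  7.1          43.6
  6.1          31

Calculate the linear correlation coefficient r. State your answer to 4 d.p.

0.5193

n = 5, Σx = 33.9, Σy = 172.9, Σx² = 230.51, Σy² = 6267.33, Σxy = 1179.47
nΣxy − ΣxΣy = 5897.35 − 5861.31 = 36.04
nΣx² − (Σx)² = 1152.55 − 1149.21 = 3.34; nΣy² − (Σy)² = 31336.65 − 29894.41 = 1442.24
r = 36.04 / √(3.34 × 1442.24) = 36.04 / 69.4052 ≈ 0.5193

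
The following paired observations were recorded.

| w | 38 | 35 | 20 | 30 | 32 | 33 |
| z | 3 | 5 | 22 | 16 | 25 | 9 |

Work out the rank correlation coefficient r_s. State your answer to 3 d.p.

Rank w: 6, 5, 1, 2, 3, 4
Rank z: 1, 2, 5, 4, 6, 3
d = rank(w) − rank(z): 5, 3, -4, -2, -3, 1; Σd² = 64
ρ = 1 − 6Σd² / [n(n²−1)] = 1 − 6×64 / (6×35) = 1 − 384/210 ≈ -0.829

-0.829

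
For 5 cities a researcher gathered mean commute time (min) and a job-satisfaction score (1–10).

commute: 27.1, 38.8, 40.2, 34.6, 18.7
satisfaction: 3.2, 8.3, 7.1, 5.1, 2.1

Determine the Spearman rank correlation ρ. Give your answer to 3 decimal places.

Rank commute: 2, 4, 5, 3, 1
Rank satisfaction: 2, 5, 4, 3, 1
d = rank(commute) − rank(satisfaction): 0, -1, 1, 0, 0; Σd² = 2
ρ = 1 − 6Σd² / [n(n²−1)] = 1 − 6×2 / (5×24) = 1 − 12/120 ≈ 0.900

0.900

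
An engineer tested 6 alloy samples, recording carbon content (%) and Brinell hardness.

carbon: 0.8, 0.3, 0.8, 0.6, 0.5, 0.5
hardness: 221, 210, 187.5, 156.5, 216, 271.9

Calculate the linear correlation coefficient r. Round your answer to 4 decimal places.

-0.2429

n = 6, Σx = 3.5, Σy = 1262.9, Σx² = 2.23, Σy² = 273175.11, Σxy = 727.65
nΣxy − ΣxΣy = 4365.9 − 4420.15 = -54.25
nΣx² − (Σx)² = 13.38 − 12.25 = 1.13; nΣy² − (Σy)² = 1639050.66 − 1594916.41 = 44134.25
r = -54.25 / √(1.13 × 44134.25) = -54.25 / 223.3197 ≈ -0.2429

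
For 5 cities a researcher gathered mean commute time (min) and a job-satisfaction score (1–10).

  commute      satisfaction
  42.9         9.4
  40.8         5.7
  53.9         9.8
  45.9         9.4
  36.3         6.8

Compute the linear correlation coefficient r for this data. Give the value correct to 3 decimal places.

0.734

n = 5, Σx = 219.8, Σy = 41.1, Σx² = 9834.76, Σy² = 351.49, Σxy = 1842.34
nΣxy − ΣxΣy = 9211.7 − 9033.78 = 177.92
nΣx² − (Σx)² = 49173.8 − 48312.04 = 861.76; nΣy² − (Σy)² = 1757.45 − 1689.21 = 68.24
r = 177.92 / √(861.76 × 68.24) = 177.92 / 242.5005 ≈ 0.734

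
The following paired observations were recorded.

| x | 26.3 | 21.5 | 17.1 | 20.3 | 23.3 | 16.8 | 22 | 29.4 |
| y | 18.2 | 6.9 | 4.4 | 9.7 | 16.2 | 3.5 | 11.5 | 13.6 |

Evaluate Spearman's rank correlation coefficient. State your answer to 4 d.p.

0.9048

Rank x: 7, 4, 2, 3, 6, 1, 5, 8
Rank y: 8, 3, 2, 4, 7, 1, 5, 6
d = rank(x) − rank(y): -1, 1, 0, -1, -1, 0, 0, 2; Σd² = 8
ρ = 1 − 6Σd² / [n(n²−1)] = 1 − 6×8 / (8×63) = 1 − 48/504 ≈ 0.9048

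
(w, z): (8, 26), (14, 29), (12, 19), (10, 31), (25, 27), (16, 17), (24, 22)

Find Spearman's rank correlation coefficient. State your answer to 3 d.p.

Rank w: 1, 4, 3, 2, 7, 5, 6
Rank z: 4, 6, 2, 7, 5, 1, 3
d = rank(w) − rank(z): -3, -2, 1, -5, 2, 4, 3; Σd² = 68
ρ = 1 − 6Σd² / [n(n²−1)] = 1 − 6×68 / (7×48) = 1 − 408/336 ≈ -0.214

-0.214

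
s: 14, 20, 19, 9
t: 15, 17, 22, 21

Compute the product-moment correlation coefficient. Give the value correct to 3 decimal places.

n = 4, Σs = 62, Σt = 75, Σs² = 1038, Σt² = 1439, Σst = 1157
nΣst − ΣsΣt = 4628 − 4650 = -22
nΣs² − (Σs)² = 4152 − 3844 = 308; nΣt² − (Σt)² = 5756 − 5625 = 131
r = -22 / √(308 × 131) = -22 / 200.8681 ≈ -0.110

-0.110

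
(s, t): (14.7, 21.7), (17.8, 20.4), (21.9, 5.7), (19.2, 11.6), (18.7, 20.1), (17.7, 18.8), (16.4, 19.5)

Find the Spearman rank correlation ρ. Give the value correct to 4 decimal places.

Rank s: 1, 4, 7, 6, 5, 3, 2
Rank t: 7, 6, 1, 2, 5, 3, 4
d = rank(s) − rank(t): -6, -2, 6, 4, 0, 0, -2; Σd² = 96
ρ = 1 − 6Σd² / [n(n²−1)] = 1 − 6×96 / (7×48) = 1 − 576/336 ≈ -0.7143

-0.7143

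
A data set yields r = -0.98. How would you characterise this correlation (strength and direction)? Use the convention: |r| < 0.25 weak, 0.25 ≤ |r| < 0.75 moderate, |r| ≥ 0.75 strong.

r = -0.98 < 0 so the relationship is negative.
|r| = 0.98, which falls in the strong range.

strong negative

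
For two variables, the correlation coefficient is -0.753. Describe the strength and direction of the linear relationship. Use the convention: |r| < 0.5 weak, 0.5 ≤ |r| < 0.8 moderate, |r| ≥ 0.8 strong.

moderate negative

r = -0.753 < 0 so the relationship is negative.
|r| = 0.753, which falls in the moderate range.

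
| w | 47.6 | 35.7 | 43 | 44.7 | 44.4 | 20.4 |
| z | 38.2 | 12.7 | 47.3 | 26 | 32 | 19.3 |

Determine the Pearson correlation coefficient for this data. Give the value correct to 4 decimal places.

0.6054

n = 6, Σw = 235.8, Σz = 175.5, Σw² = 9774.86, Σz² = 5930.31, Σwz = 7282.33
nΣwz − ΣwΣz = 43693.98 − 41382.9 = 2311.08
nΣw² − (Σw)² = 58649.16 − 55601.64 = 3047.52; nΣz² − (Σz)² = 35581.86 − 30800.25 = 4781.61
r = 2311.08 / √(3047.52 × 4781.61) = 2311.08 / 3817.3357 ≈ 0.6054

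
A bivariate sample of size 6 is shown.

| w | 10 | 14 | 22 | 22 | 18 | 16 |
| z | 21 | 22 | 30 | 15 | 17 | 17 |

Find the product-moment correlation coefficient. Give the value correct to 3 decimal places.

n = 6, Σw = 102, Σz = 122, Σw² = 1844, Σz² = 2628, Σwz = 2086
nΣwz − ΣwΣz = 12516 − 12444 = 72
nΣw² − (Σw)² = 11064 − 10404 = 660; nΣz² − (Σz)² = 15768 − 14884 = 884
r = 72 / √(660 × 884) = 72 / 763.8324 ≈ 0.094

0.094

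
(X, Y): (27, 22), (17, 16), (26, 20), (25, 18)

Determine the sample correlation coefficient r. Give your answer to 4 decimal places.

0.8751

n = 4, ΣX = 95, ΣY = 76, ΣX² = 2319, ΣY² = 1464, ΣXY = 1836
nΣXY − ΣXΣY = 7344 − 7220 = 124
nΣX² − (ΣX)² = 9276 − 9025 = 251; nΣY² − (ΣY)² = 5856 − 5776 = 80
r = 124 / √(251 × 80) = 124 / 141.7039 ≈ 0.8751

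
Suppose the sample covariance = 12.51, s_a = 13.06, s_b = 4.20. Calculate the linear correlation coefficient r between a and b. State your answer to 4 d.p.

r = Cov(a,b) / (s_a · s_b) = 12.51 / (13.06 × 4.20)
  = 12.51 / 54.8520 ≈ 0.2281

0.2281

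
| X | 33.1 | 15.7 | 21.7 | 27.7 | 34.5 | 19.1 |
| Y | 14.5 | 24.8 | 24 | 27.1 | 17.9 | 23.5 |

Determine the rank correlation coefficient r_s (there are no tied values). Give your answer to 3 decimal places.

-0.543

Rank X: 5, 1, 3, 4, 6, 2
Rank Y: 1, 5, 4, 6, 2, 3
d = rank(X) − rank(Y): 4, -4, -1, -2, 4, -1; Σd² = 54
ρ = 1 − 6Σd² / [n(n²−1)] = 1 − 6×54 / (6×35) = 1 − 324/210 ≈ -0.543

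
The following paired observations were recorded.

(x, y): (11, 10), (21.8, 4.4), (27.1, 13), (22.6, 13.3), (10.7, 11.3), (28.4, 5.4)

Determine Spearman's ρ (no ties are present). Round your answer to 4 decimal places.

0.0286

Rank x: 2, 3, 5, 4, 1, 6
Rank y: 3, 1, 5, 6, 4, 2
d = rank(x) − rank(y): -1, 2, 0, -2, -3, 4; Σd² = 34
ρ = 1 − 6Σd² / [n(n²−1)] = 1 − 6×34 / (6×35) = 1 − 204/210 ≈ 0.0286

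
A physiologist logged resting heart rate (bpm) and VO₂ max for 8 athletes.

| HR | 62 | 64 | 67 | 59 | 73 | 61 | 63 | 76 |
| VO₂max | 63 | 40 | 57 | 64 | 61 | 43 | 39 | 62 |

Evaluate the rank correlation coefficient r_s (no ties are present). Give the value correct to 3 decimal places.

Rank HR: 3, 5, 6, 1, 7, 2, 4, 8
Rank VO₂max: 7, 2, 4, 8, 5, 3, 1, 6
d = rank(HR) − rank(VO₂max): -4, 3, 2, -7, 2, -1, 3, 2; Σd² = 96
ρ = 1 − 6Σd² / [n(n²−1)] = 1 − 6×96 / (8×63) = 1 − 576/504 ≈ -0.143

-0.143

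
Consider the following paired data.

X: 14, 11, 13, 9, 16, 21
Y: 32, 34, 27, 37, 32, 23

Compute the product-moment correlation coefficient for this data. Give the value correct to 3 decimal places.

-0.842

n = 6, ΣX = 84, ΣY = 185, ΣX² = 1264, ΣY² = 5831, ΣXY = 2501
nΣXY − ΣXΣY = 15006 − 15540 = -534
nΣX² − (ΣX)² = 7584 − 7056 = 528; nΣY² − (ΣY)² = 34986 − 34225 = 761
r = -534 / √(528 × 761) = -534 / 633.8833 ≈ -0.842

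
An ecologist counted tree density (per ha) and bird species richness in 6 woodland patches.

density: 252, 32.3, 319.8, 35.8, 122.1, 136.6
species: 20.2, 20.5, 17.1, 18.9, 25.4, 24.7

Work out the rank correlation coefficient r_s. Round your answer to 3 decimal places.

Rank density: 5, 1, 6, 2, 3, 4
Rank species: 3, 4, 1, 2, 6, 5
d = rank(density) − rank(species): 2, -3, 5, 0, -3, -1; Σd² = 48
ρ = 1 − 6Σd² / [n(n²−1)] = 1 − 6×48 / (6×35) = 1 − 288/210 ≈ -0.371

-0.371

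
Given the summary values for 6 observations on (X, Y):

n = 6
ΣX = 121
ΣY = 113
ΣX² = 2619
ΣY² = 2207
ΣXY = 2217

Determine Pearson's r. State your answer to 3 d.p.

r = (nΣXY − ΣXΣY) / √[(nΣX² − (ΣX)²)(nΣY² − (ΣY)²)]
Numerator: 6×2217 − 121×113 = -371
Denominator: √[(15714 − 14641)(13242 − 12769)] = √[1073 × 473] = 712.4107
r = -371 / 712.4107 ≈ -0.521

-0.521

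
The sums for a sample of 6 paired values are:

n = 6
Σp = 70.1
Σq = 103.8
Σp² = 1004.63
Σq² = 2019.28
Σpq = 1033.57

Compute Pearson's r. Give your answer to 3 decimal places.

r = (nΣpq − ΣpΣq) / √[(nΣp² − (Σp)²)(nΣq² − (Σq)²)]
Numerator: 6×1033.57 − 70.1×103.8 = -1074.96
Denominator: √[(6027.78 − 4914.01)(12115.68 − 10774.44)] = √[1113.77 × 1341.24] = 1222.2246
r = -1074.96 / 1222.2246 ≈ -0.880

-0.880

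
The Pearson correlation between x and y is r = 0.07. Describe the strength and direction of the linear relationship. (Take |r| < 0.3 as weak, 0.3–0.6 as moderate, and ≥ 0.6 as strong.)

r = 0.07 > 0 so the relationship is positive.
|r| = 0.07, which falls in the weak range.

weak positive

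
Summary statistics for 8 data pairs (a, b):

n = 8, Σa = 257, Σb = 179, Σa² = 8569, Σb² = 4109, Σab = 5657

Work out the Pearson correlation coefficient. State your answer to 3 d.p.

-0.518

r = (nΣab − ΣaΣb) / √[(nΣa² − (Σa)²)(nΣb² − (Σb)²)]
Numerator: 8×5657 − 257×179 = -747
Denominator: √[(68552 − 66049)(32872 − 32041)] = √[2503 × 831] = 1442.2181
r = -747 / 1442.2181 ≈ -0.518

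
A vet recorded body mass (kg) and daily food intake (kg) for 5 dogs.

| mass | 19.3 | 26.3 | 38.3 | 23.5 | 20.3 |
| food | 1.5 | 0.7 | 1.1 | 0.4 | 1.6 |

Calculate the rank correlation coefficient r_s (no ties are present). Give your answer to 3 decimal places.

Rank mass: 1, 4, 5, 3, 2
Rank food: 4, 2, 3, 1, 5
d = rank(mass) − rank(food): -3, 2, 2, 2, -3; Σd² = 30
ρ = 1 − 6Σd² / [n(n²−1)] = 1 − 6×30 / (5×24) = 1 − 180/120 ≈ -0.500

-0.500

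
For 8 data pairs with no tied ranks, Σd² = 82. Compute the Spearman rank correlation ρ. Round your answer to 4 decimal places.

0.0238

ρ = 1 − 6Σd² / [n(n²−1)] = 1 − 6×82 / (8×63)
  = 1 − 492/504 = 1 − 0.97619 ≈ 0.0238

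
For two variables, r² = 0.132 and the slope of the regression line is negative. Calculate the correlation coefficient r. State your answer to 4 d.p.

-0.3633

|r| = √0.132 = 0.3633
The association is negative, so r = −0.3633.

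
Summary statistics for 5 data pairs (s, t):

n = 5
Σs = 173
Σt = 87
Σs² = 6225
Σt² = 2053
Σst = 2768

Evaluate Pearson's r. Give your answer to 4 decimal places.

r = (nΣst − ΣsΣt) / √[(nΣs² − (Σs)²)(nΣt² − (Σt)²)]
Numerator: 5×2768 − 173×87 = -1211
Denominator: √[(31125 − 29929)(10265 − 7569)] = √[1196 × 2696] = 1795.6659
r = -1211 / 1795.6659 ≈ -0.6744

-0.6744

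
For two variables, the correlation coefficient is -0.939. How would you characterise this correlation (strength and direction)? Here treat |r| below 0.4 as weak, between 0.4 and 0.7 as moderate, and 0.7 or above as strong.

r = -0.939 < 0 so the relationship is negative.
|r| = 0.939, which falls in the strong range.

strong negative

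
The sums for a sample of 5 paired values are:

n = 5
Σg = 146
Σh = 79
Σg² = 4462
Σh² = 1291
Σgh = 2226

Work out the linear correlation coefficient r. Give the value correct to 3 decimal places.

r = (nΣgh − ΣgΣh) / √[(nΣg² − (Σg)²)(nΣh² − (Σh)²)]
Numerator: 5×2226 − 146×79 = -404
Denominator: √[(22310 − 21316)(6455 − 6241)] = √[994 × 214] = 461.2114
r = -404 / 461.2114 ≈ -0.876

-0.876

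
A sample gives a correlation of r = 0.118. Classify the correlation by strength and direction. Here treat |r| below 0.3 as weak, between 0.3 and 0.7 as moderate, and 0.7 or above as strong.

weak positive

r = 0.118 > 0 so the relationship is positive.
|r| = 0.118, which falls in the weak range.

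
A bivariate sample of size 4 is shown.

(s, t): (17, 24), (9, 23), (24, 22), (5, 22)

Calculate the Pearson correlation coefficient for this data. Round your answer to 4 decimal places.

n = 4, Σs = 55, Σt = 91, Σs² = 971, Σt² = 2073, Σst = 1253
nΣst − ΣsΣt = 5012 − 5005 = 7
nΣs² − (Σs)² = 3884 − 3025 = 859; nΣt² − (Σt)² = 8292 − 8281 = 11
r = 7 / √(859 × 11) = 7 / 97.2060 ≈ 0.0720

0.0720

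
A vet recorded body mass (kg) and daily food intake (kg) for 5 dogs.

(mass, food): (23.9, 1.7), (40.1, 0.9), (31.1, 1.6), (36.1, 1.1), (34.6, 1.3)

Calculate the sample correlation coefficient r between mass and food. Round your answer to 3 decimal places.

n = 5, Σx = 165.8, Σy = 6.6, Σx² = 5646.8, Σy² = 9.16, Σxy = 211.17
nΣxy − ΣxΣy = 1055.85 − 1094.28 = -38.43
nΣx² − (Σx)² = 28234 − 27489.64 = 744.36; nΣy² − (Σy)² = 45.8 − 43.56 = 2.24
r = -38.43 / √(744.36 × 2.24) = -38.43 / 40.8334 ≈ -0.941

-0.941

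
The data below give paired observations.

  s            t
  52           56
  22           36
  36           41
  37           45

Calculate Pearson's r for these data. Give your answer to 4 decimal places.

n = 4, Σs = 147, Σt = 178, Σs² = 5853, Σt² = 8138, Σst = 6845
nΣst − ΣsΣt = 27380 − 26166 = 1214
nΣs² − (Σs)² = 23412 − 21609 = 1803; nΣt² − (Σt)² = 32552 − 31684 = 868
r = 1214 / √(1803 × 868) = 1214 / 1251.0012 ≈ 0.9704

0.9704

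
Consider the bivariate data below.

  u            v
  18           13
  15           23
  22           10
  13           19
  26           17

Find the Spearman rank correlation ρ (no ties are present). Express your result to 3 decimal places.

Rank u: 3, 2, 4, 1, 5
Rank v: 2, 5, 1, 4, 3
d = rank(u) − rank(v): 1, -3, 3, -3, 2; Σd² = 32
ρ = 1 − 6Σd² / [n(n²−1)] = 1 − 6×32 / (5×24) = 1 − 192/120 ≈ -0.600

-0.600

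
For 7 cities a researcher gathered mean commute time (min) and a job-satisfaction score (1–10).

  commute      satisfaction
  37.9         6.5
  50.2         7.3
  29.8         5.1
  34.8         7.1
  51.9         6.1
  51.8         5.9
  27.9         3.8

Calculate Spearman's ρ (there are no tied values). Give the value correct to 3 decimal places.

Rank commute: 4, 5, 2, 3, 7, 6, 1
Rank satisfaction: 5, 7, 2, 6, 4, 3, 1
d = rank(commute) − rank(satisfaction): -1, -2, 0, -3, 3, 3, 0; Σd² = 32
ρ = 1 − 6Σd² / [n(n²−1)] = 1 − 6×32 / (7×48) = 1 − 192/336 ≈ 0.429

0.429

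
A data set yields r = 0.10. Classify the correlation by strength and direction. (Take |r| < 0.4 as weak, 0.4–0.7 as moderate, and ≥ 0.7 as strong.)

r = 0.10 > 0 so the relationship is positive.
|r| = 0.10, which falls in the weak range.

weak positive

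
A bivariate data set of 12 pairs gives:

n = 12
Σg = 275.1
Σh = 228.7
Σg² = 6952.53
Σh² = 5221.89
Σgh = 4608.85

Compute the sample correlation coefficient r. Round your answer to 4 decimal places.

r = (nΣgh − ΣgΣh) / √[(nΣg² − (Σg)²)(nΣh² − (Σh)²)]
Numerator: 12×4608.85 − 275.1×228.7 = -7609.17
Denominator: √[(83430.36 − 75680.01)(62662.68 − 52303.69)] = √[7750.35 × 10358.99] = 8960.2343
r = -7609.17 / 8960.2343 ≈ -0.8492

-0.8492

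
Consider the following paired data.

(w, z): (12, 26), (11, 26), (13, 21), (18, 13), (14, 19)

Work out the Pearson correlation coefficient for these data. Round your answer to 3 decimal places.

n = 5, Σw = 68, Σz = 105, Σw² = 954, Σz² = 2323, Σwz = 1371
nΣwz − ΣwΣz = 6855 − 7140 = -285
nΣw² − (Σw)² = 4770 − 4624 = 146; nΣz² − (Σz)² = 11615 − 11025 = 590
r = -285 / √(146 × 590) = -285 / 293.4962 ≈ -0.971

-0.971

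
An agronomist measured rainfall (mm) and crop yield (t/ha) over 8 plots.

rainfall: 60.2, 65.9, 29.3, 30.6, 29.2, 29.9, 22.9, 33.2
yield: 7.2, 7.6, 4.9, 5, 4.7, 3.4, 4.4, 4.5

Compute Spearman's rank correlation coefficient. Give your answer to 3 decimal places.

Rank rainfall: 7, 8, 3, 5, 2, 4, 1, 6
Rank yield: 7, 8, 5, 6, 4, 1, 2, 3
d = rank(rainfall) − rank(yield): 0, 0, -2, -1, -2, 3, -1, 3; Σd² = 28
ρ = 1 − 6Σd² / [n(n²−1)] = 1 − 6×28 / (8×63) = 1 − 168/504 ≈ 0.667

0.667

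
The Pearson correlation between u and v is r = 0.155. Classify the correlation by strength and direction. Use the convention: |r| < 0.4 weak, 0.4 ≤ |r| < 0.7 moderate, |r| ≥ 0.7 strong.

weak positive

r = 0.155 > 0 so the relationship is positive.
|r| = 0.155, which falls in the weak range.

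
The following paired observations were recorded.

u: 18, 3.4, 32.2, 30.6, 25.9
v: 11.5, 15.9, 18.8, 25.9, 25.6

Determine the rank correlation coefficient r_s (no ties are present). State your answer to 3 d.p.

0.600

Rank u: 2, 1, 5, 4, 3
Rank v: 1, 2, 3, 5, 4
d = rank(u) − rank(v): 1, -1, 2, -1, -1; Σd² = 8
ρ = 1 − 6Σd² / [n(n²−1)] = 1 − 6×8 / (5×24) = 1 − 48/120 ≈ 0.600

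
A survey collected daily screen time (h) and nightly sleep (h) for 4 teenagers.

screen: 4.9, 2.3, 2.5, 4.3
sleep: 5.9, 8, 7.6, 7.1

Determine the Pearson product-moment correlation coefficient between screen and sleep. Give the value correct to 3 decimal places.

-0.920

n = 4, Σx = 14, Σy = 28.6, Σx² = 54.04, Σy² = 206.98, Σxy = 96.84
nΣxy − ΣxΣy = 387.36 − 400.4 = -13.04
nΣx² − (Σx)² = 216.16 − 196 = 20.16; nΣy² − (Σy)² = 827.92 − 817.96 = 9.96
r = -13.04 / √(20.16 × 9.96) = -13.04 / 14.1702 ≈ -0.920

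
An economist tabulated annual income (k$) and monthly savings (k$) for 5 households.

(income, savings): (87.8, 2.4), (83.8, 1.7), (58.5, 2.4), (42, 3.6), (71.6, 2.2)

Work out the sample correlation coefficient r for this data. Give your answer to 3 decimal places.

n = 5, Σx = 343.7, Σy = 12.3, Σx² = 25044.09, Σy² = 32.21, Σxy = 802.3
nΣxy − ΣxΣy = 4011.5 − 4227.51 = -216.01
nΣx² − (Σx)² = 125220.45 − 118129.69 = 7090.76; nΣy² − (Σy)² = 161.05 − 151.29 = 9.76
r = -216.01 / √(7090.76 × 9.76) = -216.01 / 263.0700 ≈ -0.821

-0.821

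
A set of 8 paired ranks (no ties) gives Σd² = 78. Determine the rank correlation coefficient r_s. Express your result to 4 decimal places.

0.0714

ρ = 1 − 6Σd² / [n(n²−1)] = 1 − 6×78 / (8×63)
  = 1 − 468/504 = 1 − 0.92857 ≈ 0.0714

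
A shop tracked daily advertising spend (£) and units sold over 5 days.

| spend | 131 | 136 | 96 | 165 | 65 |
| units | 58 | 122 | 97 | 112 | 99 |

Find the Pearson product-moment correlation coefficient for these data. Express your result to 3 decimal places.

0.143

n = 5, Σx = 593, Σy = 488, Σx² = 76323, Σy² = 50002, Σxy = 58417
nΣxy − ΣxΣy = 292085 − 289384 = 2701
nΣx² − (Σx)² = 381615 − 351649 = 29966; nΣy² − (Σy)² = 250010 − 238144 = 11866
r = 2701 / √(29966 × 11866) = 2701 / 18856.7377 ≈ 0.143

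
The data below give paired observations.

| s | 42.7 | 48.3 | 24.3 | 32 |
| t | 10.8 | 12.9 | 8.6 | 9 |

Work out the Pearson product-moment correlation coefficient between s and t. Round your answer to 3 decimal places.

n = 4, Σs = 147.3, Σt = 41.3, Σs² = 5770.67, Σt² = 438.01, Σst = 1581.21
nΣst − ΣsΣt = 6324.84 − 6083.49 = 241.35
nΣs² − (Σs)² = 23082.68 − 21697.29 = 1385.39; nΣt² − (Σt)² = 1752.04 − 1705.69 = 46.35
r = 241.35 / √(1385.39 × 46.35) = 241.35 / 253.4025 ≈ 0.952

0.952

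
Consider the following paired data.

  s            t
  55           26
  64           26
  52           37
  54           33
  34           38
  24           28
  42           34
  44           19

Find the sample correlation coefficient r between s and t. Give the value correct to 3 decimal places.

n = 8, Σs = 369, Σt = 241, Σs² = 18173, Σt² = 7555, Σst = 11028
nΣst − ΣsΣt = 88224 − 88929 = -705
nΣs² − (Σs)² = 145384 − 136161 = 9223; nΣt² − (Σt)² = 60440 − 58081 = 2359
r = -705 / √(9223 × 2359) = -705 / 4664.4461 ≈ -0.151

-0.151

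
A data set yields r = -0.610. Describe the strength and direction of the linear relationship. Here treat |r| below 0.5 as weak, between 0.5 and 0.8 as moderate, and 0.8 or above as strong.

r = -0.610 < 0 so the relationship is negative.
|r| = 0.610, which falls in the moderate range.

moderate negative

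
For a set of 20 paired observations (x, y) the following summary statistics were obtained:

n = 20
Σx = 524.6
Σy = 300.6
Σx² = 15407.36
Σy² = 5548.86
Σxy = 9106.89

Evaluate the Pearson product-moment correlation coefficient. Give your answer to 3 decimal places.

r = (nΣxy − ΣxΣy) / √[(nΣx² − (Σx)²)(nΣy² − (Σy)²)]
Numerator: 20×9106.89 − 524.6×300.6 = 24443.04
Denominator: √[(308147.2 − 275205.16)(110977.2 − 90360.36)] = √[32942.04 × 20616.84] = 26060.7131
r = 24443.04 / 26060.7131 ≈ 0.938

0.938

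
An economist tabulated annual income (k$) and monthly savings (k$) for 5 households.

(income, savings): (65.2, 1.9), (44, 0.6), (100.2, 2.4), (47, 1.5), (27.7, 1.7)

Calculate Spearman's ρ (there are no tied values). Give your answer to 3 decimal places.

0.700

Rank income: 4, 2, 5, 3, 1
Rank savings: 4, 1, 5, 2, 3
d = rank(income) − rank(savings): 0, 1, 0, 1, -2; Σd² = 6
ρ = 1 − 6Σd² / [n(n²−1)] = 1 − 6×6 / (5×24) = 1 − 36/120 ≈ 0.700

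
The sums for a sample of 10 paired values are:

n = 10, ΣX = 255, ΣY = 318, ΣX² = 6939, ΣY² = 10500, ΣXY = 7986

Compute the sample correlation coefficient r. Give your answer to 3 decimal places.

-0.299

r = (nΣXY − ΣXΣY) / √[(nΣX² − (ΣX)²)(nΣY² − (ΣY)²)]
Numerator: 10×7986 − 255×318 = -1230
Denominator: √[(69390 − 65025)(105000 − 101124)] = √[4365 × 3876] = 4113.2396
r = -1230 / 4113.2396 ≈ -0.299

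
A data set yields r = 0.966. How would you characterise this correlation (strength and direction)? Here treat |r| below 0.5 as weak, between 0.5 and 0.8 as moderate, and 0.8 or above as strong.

r = 0.966 > 0 so the relationship is positive.
|r| = 0.966, which falls in the strong range.

strong positive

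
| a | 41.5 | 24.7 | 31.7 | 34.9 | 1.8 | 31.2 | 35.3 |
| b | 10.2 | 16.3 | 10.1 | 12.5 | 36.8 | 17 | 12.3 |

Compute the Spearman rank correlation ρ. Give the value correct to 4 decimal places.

-0.7500

Rank a: 7, 2, 4, 5, 1, 3, 6
Rank b: 2, 5, 1, 4, 7, 6, 3
d = rank(a) − rank(b): 5, -3, 3, 1, -6, -3, 3; Σd² = 98
ρ = 1 − 6Σd² / [n(n²−1)] = 1 − 6×98 / (7×48) = 1 − 588/336 ≈ -0.7500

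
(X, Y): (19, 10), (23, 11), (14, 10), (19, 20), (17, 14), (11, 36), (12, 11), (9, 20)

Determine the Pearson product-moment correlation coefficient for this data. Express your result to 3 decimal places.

n = 8, ΣX = 124, ΣY = 132, ΣX² = 2082, ΣY² = 2734, ΣXY = 1909
nΣXY − ΣXΣY = 15272 − 16368 = -1096
nΣX² − (ΣX)² = 16656 − 15376 = 1280; nΣY² − (ΣY)² = 21872 − 17424 = 4448
r = -1096 / √(1280 × 4448) = -1096 / 2386.0930 ≈ -0.459

-0.459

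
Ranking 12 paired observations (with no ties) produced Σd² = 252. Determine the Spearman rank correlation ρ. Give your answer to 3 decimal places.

ρ = 1 − 6Σd² / [n(n²−1)] = 1 − 6×252 / (12×143)
  = 1 − 1512/1716 = 1 − 0.8811 ≈ 0.119

0.119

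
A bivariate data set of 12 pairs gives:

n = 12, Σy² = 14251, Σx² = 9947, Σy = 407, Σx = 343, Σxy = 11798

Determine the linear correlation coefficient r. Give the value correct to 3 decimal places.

r = (nΣxy − ΣxΣy) / √[(nΣx² − (Σx)²)(nΣy² − (Σy)²)]
Numerator: 12×11798 − 343×407 = 1975
Denominator: √[(119364 − 117649)(171012 − 165649)] = √[1715 × 5363] = 3032.7455
r = 1975 / 3032.7455 ≈ 0.651

0.651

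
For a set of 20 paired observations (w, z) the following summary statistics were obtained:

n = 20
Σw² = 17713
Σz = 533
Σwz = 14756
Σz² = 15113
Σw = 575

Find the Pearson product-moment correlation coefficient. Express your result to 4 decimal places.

-0.5479

r = (nΣwz − ΣwΣz) / √[(nΣw² − (Σw)²)(nΣz² − (Σz)²)]
Numerator: 20×14756 − 575×533 = -11355
Denominator: √[(354260 − 330625)(302260 − 284089)] = √[23635 × 18171] = 20723.6962
r = -11355 / 20723.6962 ≈ -0.5479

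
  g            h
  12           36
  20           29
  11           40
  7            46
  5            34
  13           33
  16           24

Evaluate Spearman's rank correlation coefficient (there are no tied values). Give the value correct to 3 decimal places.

Rank g: 4, 7, 3, 2, 1, 5, 6
Rank h: 5, 2, 6, 7, 4, 3, 1
d = rank(g) − rank(h): -1, 5, -3, -5, -3, 2, 5; Σd² = 98
ρ = 1 − 6Σd² / [n(n²−1)] = 1 − 6×98 / (7×48) = 1 − 588/336 ≈ -0.750

-0.750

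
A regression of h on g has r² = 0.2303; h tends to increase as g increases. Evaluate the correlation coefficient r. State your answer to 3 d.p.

|r| = √0.2303 = 0.480
The association is positive, so r = 0.480.

0.480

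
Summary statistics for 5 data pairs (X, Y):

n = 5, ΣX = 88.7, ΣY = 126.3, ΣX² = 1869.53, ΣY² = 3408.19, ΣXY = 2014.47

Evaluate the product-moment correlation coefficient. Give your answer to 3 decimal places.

-0.890

r = (nΣXY − ΣXΣY) / √[(nΣX² − (ΣX)²)(nΣY² − (ΣY)²)]
Numerator: 5×2014.47 − 88.7×126.3 = -1130.46
Denominator: √[(9347.65 − 7867.69)(17040.95 − 15951.69)] = √[1479.96 × 1089.26] = 1269.6697
r = -1130.46 / 1269.6697 ≈ -0.890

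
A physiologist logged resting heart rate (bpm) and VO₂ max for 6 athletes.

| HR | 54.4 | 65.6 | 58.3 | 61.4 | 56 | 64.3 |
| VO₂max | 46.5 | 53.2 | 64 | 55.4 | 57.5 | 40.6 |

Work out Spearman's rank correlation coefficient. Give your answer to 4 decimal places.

-0.2571

Rank HR: 1, 6, 3, 4, 2, 5
Rank VO₂max: 2, 3, 6, 4, 5, 1
d = rank(HR) − rank(VO₂max): -1, 3, -3, 0, -3, 4; Σd² = 44
ρ = 1 − 6Σd² / [n(n²−1)] = 1 − 6×44 / (6×35) = 1 − 264/210 ≈ -0.2571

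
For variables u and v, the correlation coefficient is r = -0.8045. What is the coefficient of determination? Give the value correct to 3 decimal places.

r² = (-0.8045)² = 0.647

0.647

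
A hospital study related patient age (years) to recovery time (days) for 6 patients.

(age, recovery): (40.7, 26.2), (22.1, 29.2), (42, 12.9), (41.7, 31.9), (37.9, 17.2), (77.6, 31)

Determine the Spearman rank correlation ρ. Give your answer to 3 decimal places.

Rank age: 3, 1, 5, 4, 2, 6
Rank recovery: 3, 4, 1, 6, 2, 5
d = rank(age) − rank(recovery): 0, -3, 4, -2, 0, 1; Σd² = 30
ρ = 1 − 6Σd² / [n(n²−1)] = 1 − 6×30 / (6×35) = 1 − 180/210 ≈ 0.143

0.143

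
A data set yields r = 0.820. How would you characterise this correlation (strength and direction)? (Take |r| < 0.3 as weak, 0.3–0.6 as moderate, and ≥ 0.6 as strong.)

r = 0.820 > 0 so the relationship is positive.
|r| = 0.820, which falls in the strong range.

strong positive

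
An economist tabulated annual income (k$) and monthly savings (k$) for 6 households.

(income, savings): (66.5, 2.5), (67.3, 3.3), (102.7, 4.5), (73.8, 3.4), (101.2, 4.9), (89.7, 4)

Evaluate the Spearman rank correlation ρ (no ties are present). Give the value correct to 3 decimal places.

Rank income: 1, 2, 6, 3, 5, 4
Rank savings: 1, 2, 5, 3, 6, 4
d = rank(income) − rank(savings): 0, 0, 1, 0, -1, 0; Σd² = 2
ρ = 1 − 6Σd² / [n(n²−1)] = 1 − 6×2 / (6×35) = 1 − 12/210 ≈ 0.943

0.943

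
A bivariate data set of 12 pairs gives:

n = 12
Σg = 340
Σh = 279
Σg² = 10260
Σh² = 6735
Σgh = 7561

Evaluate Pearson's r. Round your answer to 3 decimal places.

-0.872

r = (nΣgh − ΣgΣh) / √[(nΣg² − (Σg)²)(nΣh² − (Σh)²)]
Numerator: 12×7561 − 340×279 = -4128
Denominator: √[(123120 − 115600)(80820 − 77841)] = √[7520 × 2979] = 4733.0836
r = -4128 / 4733.0836 ≈ -0.872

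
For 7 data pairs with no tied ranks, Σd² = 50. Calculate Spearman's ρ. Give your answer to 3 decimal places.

0.107

ρ = 1 − 6Σd² / [n(n²−1)] = 1 − 6×50 / (7×48)
  = 1 − 300/336 = 1 − 0.8929 ≈ 0.107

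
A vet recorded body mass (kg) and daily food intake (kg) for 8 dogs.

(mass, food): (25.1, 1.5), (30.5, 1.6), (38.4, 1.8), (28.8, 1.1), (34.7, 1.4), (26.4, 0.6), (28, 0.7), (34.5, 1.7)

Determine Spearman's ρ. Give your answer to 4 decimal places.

Rank mass: 1, 5, 8, 4, 7, 2, 3, 6
Rank food: 5, 6, 8, 3, 4, 1, 2, 7
d = rank(mass) − rank(food): -4, -1, 0, 1, 3, 1, 1, -1; Σd² = 30
ρ = 1 − 6Σd² / [n(n²−1)] = 1 − 6×30 / (8×63) = 1 − 180/504 ≈ 0.6429

0.6429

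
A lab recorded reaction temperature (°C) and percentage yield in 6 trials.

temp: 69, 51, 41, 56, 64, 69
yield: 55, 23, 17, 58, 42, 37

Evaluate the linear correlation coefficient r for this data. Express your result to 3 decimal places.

0.674

n = 6, Σx = 350, Σy = 232, Σx² = 21036, Σy² = 10340, Σxy = 14154
nΣxy − ΣxΣy = 84924 − 81200 = 3724
nΣx² − (Σx)² = 126216 − 122500 = 3716; nΣy² − (Σy)² = 62040 − 53824 = 8216
r = 3724 / √(3716 × 8216) = 3724 / 5525.4553 ≈ 0.674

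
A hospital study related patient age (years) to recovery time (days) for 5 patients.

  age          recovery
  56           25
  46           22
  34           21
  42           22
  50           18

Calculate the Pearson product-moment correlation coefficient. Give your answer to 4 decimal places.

0.3026

n = 5, Σx = 228, Σy = 108, Σx² = 10672, Σy² = 2358, Σxy = 4950
nΣxy − ΣxΣy = 24750 − 24624 = 126
nΣx² − (Σx)² = 53360 − 51984 = 1376; nΣy² − (Σy)² = 11790 − 11664 = 126
r = 126 / √(1376 × 126) = 126 / 416.3844 ≈ 0.3026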